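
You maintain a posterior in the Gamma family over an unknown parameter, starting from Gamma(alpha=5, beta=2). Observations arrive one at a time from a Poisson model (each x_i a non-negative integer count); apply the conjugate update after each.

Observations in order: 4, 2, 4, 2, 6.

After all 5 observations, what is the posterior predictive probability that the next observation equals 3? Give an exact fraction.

obs 1: x=4 → posterior Gamma(9, 3)
obs 2: x=2 → posterior Gamma(11, 4)
obs 3: x=4 → posterior Gamma(15, 5)
obs 4: x=2 → posterior Gamma(17, 6)
obs 5: x=6 → posterior Gamma(23, 7)

15737029720546526897225/75557863725914323419136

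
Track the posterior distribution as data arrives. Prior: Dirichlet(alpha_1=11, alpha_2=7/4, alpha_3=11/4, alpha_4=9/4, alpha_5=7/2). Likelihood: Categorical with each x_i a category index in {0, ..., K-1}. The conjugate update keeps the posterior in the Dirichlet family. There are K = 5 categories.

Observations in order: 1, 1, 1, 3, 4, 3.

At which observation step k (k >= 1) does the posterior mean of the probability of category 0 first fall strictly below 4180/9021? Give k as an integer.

obs 1: x=1 → posterior Dirichlet(11, 11/4, 11/4, 9/4, 7/2)
obs 2: x=1 → posterior Dirichlet(11, 15/4, 11/4, 9/4, 7/2)
obs 3: x=1 → posterior Dirichlet(11, 19/4, 11/4, 9/4, 7/2)
obs 4: x=3 → posterior Dirichlet(11, 19/4, 11/4, 13/4, 7/2)
obs 5: x=4 → posterior Dirichlet(11, 19/4, 11/4, 13/4, 9/2)
obs 6: x=3 → posterior Dirichlet(11, 19/4, 11/4, 17/4, 9/2)

k = 3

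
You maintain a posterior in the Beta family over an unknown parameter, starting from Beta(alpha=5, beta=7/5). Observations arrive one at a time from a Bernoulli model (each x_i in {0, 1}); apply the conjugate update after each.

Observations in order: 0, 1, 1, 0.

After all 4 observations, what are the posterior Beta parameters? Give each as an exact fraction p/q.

alpha=7, beta=17/5

obs 1: x=0 → posterior Beta(5, 12/5)
obs 2: x=1 → posterior Beta(6, 12/5)
obs 3: x=1 → posterior Beta(7, 12/5)
obs 4: x=0 → posterior Beta(7, 17/5)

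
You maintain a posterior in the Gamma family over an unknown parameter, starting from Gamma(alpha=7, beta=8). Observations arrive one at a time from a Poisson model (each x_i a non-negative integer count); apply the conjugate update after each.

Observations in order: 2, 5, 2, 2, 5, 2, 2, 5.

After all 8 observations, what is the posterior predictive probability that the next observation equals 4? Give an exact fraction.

obs 1: x=2 → posterior Gamma(9, 9)
obs 2: x=5 → posterior Gamma(14, 10)
obs 3: x=2 → posterior Gamma(16, 11)
obs 4: x=2 → posterior Gamma(18, 12)
obs 5: x=5 → posterior Gamma(23, 13)
obs 6: x=2 → posterior Gamma(25, 14)
obs 7: x=2 → posterior Gamma(27, 15)
obs 8: x=5 → posterior Gamma(32, 16)

1048069690116490467467193790889846091284480/11633549665058175578832094238737833478284593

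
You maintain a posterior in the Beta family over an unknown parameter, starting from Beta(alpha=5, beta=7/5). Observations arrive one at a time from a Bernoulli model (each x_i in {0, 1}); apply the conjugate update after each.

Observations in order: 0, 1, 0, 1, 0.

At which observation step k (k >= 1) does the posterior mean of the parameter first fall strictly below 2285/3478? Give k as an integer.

k = 3

obs 1: x=0 → posterior Beta(5, 12/5)
obs 2: x=1 → posterior Beta(6, 12/5)
obs 3: x=0 → posterior Beta(6, 17/5)
obs 4: x=1 → posterior Beta(7, 17/5)
obs 5: x=0 → posterior Beta(7, 22/5)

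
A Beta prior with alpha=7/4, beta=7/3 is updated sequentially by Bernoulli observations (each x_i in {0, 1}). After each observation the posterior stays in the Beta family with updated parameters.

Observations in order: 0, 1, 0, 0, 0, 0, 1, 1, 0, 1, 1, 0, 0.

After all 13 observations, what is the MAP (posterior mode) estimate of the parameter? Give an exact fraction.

69/181

obs 1: x=0 → posterior Beta(7/4, 10/3)
obs 2: x=1 → posterior Beta(11/4, 10/3)
obs 3: x=0 → posterior Beta(11/4, 13/3)
obs 4: x=0 → posterior Beta(11/4, 16/3)
obs 5: x=0 → posterior Beta(11/4, 19/3)
obs 6: x=0 → posterior Beta(11/4, 22/3)
obs 7: x=1 → posterior Beta(15/4, 22/3)
obs 8: x=1 → posterior Beta(19/4, 22/3)
obs 9: x=0 → posterior Beta(19/4, 25/3)
obs 10: x=1 → posterior Beta(23/4, 25/3)
obs 11: x=1 → posterior Beta(27/4, 25/3)
obs 12: x=0 → posterior Beta(27/4, 28/3)
obs 13: x=0 → posterior Beta(27/4, 31/3)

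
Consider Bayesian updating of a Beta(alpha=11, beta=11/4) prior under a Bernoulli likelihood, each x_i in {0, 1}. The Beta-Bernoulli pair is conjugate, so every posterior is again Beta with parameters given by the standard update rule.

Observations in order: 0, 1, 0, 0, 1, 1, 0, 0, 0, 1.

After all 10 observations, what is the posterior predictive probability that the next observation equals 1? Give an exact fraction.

12/19

obs 1: x=0 → posterior Beta(11, 15/4)
obs 2: x=1 → posterior Beta(12, 15/4)
obs 3: x=0 → posterior Beta(12, 19/4)
obs 4: x=0 → posterior Beta(12, 23/4)
obs 5: x=1 → posterior Beta(13, 23/4)
obs 6: x=1 → posterior Beta(14, 23/4)
obs 7: x=0 → posterior Beta(14, 27/4)
obs 8: x=0 → posterior Beta(14, 31/4)
obs 9: x=0 → posterior Beta(14, 35/4)
obs 10: x=1 → posterior Beta(15, 35/4)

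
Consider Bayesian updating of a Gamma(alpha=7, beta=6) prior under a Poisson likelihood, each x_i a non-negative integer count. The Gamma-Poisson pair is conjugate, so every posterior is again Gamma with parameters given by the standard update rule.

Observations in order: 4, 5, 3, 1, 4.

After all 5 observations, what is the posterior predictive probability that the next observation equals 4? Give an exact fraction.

obs 1: x=4 → posterior Gamma(11, 7)
obs 2: x=5 → posterior Gamma(16, 8)
obs 3: x=3 → posterior Gamma(19, 9)
obs 4: x=1 → posterior Gamma(20, 10)
obs 5: x=4 → posterior Gamma(24, 11)

3201163119637473605781348325/30526789326102084147241549824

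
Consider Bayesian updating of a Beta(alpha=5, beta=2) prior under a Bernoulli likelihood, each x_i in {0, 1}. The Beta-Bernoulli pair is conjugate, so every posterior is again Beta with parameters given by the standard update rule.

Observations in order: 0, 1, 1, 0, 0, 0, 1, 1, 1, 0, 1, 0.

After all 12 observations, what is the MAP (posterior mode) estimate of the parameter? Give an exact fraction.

obs 1: x=0 → posterior Beta(5, 3)
obs 2: x=1 → posterior Beta(6, 3)
obs 3: x=1 → posterior Beta(7, 3)
obs 4: x=0 → posterior Beta(7, 4)
obs 5: x=0 → posterior Beta(7, 5)
obs 6: x=0 → posterior Beta(7, 6)
obs 7: x=1 → posterior Beta(8, 6)
obs 8: x=1 → posterior Beta(9, 6)
obs 9: x=1 → posterior Beta(10, 6)
obs 10: x=0 → posterior Beta(10, 7)
obs 11: x=1 → posterior Beta(11, 7)
obs 12: x=0 → posterior Beta(11, 8)

10/17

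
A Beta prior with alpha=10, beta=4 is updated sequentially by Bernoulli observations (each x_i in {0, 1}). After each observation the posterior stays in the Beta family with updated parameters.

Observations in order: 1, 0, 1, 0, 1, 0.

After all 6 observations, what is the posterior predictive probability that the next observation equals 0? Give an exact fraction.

7/20

obs 1: x=1 → posterior Beta(11, 4)
obs 2: x=0 → posterior Beta(11, 5)
obs 3: x=1 → posterior Beta(12, 5)
obs 4: x=0 → posterior Beta(12, 6)
obs 5: x=1 → posterior Beta(13, 6)
obs 6: x=0 → posterior Beta(13, 7)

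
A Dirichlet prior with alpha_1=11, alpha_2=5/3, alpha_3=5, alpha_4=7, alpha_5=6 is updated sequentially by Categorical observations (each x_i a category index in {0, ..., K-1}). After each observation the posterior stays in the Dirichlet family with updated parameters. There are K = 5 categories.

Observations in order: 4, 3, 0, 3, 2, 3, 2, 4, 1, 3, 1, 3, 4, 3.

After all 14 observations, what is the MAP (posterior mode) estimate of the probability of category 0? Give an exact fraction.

obs 1: x=4 → posterior Dirichlet(11, 5/3, 5, 7, 7)
obs 2: x=3 → posterior Dirichlet(11, 5/3, 5, 8, 7)
obs 3: x=0 → posterior Dirichlet(12, 5/3, 5, 8, 7)
obs 4: x=3 → posterior Dirichlet(12, 5/3, 5, 9, 7)
obs 5: x=2 → posterior Dirichlet(12, 5/3, 6, 9, 7)
obs 6: x=3 → posterior Dirichlet(12, 5/3, 6, 10, 7)
obs 7: x=2 → posterior Dirichlet(12, 5/3, 7, 10, 7)
obs 8: x=4 → posterior Dirichlet(12, 5/3, 7, 10, 8)
obs 9: x=1 → posterior Dirichlet(12, 8/3, 7, 10, 8)
obs 10: x=3 → posterior Dirichlet(12, 8/3, 7, 11, 8)
obs 11: x=1 → posterior Dirichlet(12, 11/3, 7, 11, 8)
obs 12: x=3 → posterior Dirichlet(12, 11/3, 7, 12, 8)
obs 13: x=4 → posterior Dirichlet(12, 11/3, 7, 12, 9)
obs 14: x=3 → posterior Dirichlet(12, 11/3, 7, 13, 9)

33/119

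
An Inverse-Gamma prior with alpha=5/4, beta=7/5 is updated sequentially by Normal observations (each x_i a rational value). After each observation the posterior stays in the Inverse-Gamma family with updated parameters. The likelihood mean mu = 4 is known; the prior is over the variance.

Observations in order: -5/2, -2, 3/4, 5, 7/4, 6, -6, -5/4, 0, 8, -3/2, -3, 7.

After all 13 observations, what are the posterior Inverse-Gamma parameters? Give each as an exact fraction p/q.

alpha=31/4, beta=27959/160

obs 1: x=-5/2 → posterior Inverse-Gamma(7/4, 901/40)
obs 2: x=-2 → posterior Inverse-Gamma(9/4, 1621/40)
obs 3: x=3/4 → posterior Inverse-Gamma(11/4, 7329/160)
obs 4: x=5 → posterior Inverse-Gamma(13/4, 7409/160)
obs 5: x=7/4 → posterior Inverse-Gamma(15/4, 3907/80)
obs 6: x=6 → posterior Inverse-Gamma(17/4, 4067/80)
obs 7: x=-6 → posterior Inverse-Gamma(19/4, 8067/80)
obs 8: x=-5/4 → posterior Inverse-Gamma(21/4, 18339/160)
obs 9: x=0 → posterior Inverse-Gamma(23/4, 19619/160)
obs 10: x=8 → posterior Inverse-Gamma(25/4, 20899/160)
obs 11: x=-3/2 → posterior Inverse-Gamma(27/4, 23319/160)
obs 12: x=-3 → posterior Inverse-Gamma(29/4, 27239/160)
obs 13: x=7 → posterior Inverse-Gamma(31/4, 27959/160)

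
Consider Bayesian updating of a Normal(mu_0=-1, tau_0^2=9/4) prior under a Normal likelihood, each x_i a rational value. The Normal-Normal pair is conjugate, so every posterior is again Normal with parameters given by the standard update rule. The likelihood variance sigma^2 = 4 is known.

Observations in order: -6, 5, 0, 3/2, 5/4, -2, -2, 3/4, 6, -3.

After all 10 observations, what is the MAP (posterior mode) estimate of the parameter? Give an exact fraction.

obs 1: x=-6 → posterior Normal(-14/5, 36/25)
obs 2: x=5 → posterior Normal(-25/34, 18/17)
obs 3: x=0 → posterior Normal(-25/43, 36/43)
obs 4: x=3/2 → posterior Normal(-23/104, 9/13)
obs 5: x=5/4 → posterior Normal(-1/244, 36/61)
obs 6: x=-2 → posterior Normal(-73/280, 18/35)
obs 7: x=-2 → posterior Normal(-145/316, 36/79)
obs 8: x=3/4 → posterior Normal(-59/176, 9/22)
obs 9: x=6 → posterior Normal(49/194, 36/97)
obs 10: x=-3 → posterior Normal(-5/212, 18/53)

-5/212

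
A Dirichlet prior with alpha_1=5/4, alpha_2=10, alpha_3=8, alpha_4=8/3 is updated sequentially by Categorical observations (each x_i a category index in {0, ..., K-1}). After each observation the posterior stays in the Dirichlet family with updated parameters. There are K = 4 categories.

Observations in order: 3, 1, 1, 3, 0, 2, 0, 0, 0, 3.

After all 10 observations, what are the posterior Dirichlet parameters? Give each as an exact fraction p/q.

obs 1: x=3 → posterior Dirichlet(5/4, 10, 8, 11/3)
obs 2: x=1 → posterior Dirichlet(5/4, 11, 8, 11/3)
obs 3: x=1 → posterior Dirichlet(5/4, 12, 8, 11/3)
obs 4: x=3 → posterior Dirichlet(5/4, 12, 8, 14/3)
obs 5: x=0 → posterior Dirichlet(9/4, 12, 8, 14/3)
obs 6: x=2 → posterior Dirichlet(9/4, 12, 9, 14/3)
obs 7: x=0 → posterior Dirichlet(13/4, 12, 9, 14/3)
obs 8: x=0 → posterior Dirichlet(17/4, 12, 9, 14/3)
obs 9: x=0 → posterior Dirichlet(21/4, 12, 9, 14/3)
obs 10: x=3 → posterior Dirichlet(21/4, 12, 9, 17/3)

alpha_1=21/4, alpha_2=12, alpha_3=9, alpha_4=17/3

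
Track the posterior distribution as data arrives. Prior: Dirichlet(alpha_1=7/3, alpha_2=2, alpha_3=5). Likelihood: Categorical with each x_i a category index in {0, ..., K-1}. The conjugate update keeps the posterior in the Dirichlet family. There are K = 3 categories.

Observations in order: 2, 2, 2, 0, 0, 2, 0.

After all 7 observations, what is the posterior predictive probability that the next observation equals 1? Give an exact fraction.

obs 1: x=2 → posterior Dirichlet(7/3, 2, 6)
obs 2: x=2 → posterior Dirichlet(7/3, 2, 7)
obs 3: x=2 → posterior Dirichlet(7/3, 2, 8)
obs 4: x=0 → posterior Dirichlet(10/3, 2, 8)
obs 5: x=0 → posterior Dirichlet(13/3, 2, 8)
obs 6: x=2 → posterior Dirichlet(13/3, 2, 9)
obs 7: x=0 → posterior Dirichlet(16/3, 2, 9)

6/49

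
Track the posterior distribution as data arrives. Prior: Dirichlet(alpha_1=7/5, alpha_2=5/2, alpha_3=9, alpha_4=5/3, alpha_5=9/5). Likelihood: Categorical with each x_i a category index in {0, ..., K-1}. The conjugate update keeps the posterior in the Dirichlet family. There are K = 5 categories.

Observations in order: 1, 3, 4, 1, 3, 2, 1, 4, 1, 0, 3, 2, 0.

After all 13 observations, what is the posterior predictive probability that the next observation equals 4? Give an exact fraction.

114/881

obs 1: x=1 → posterior Dirichlet(7/5, 7/2, 9, 5/3, 9/5)
obs 2: x=3 → posterior Dirichlet(7/5, 7/2, 9, 8/3, 9/5)
obs 3: x=4 → posterior Dirichlet(7/5, 7/2, 9, 8/3, 14/5)
obs 4: x=1 → posterior Dirichlet(7/5, 9/2, 9, 8/3, 14/5)
obs 5: x=3 → posterior Dirichlet(7/5, 9/2, 9, 11/3, 14/5)
obs 6: x=2 → posterior Dirichlet(7/5, 9/2, 10, 11/3, 14/5)
obs 7: x=1 → posterior Dirichlet(7/5, 11/2, 10, 11/3, 14/5)
obs 8: x=4 → posterior Dirichlet(7/5, 11/2, 10, 11/3, 19/5)
obs 9: x=1 → posterior Dirichlet(7/5, 13/2, 10, 11/3, 19/5)
obs 10: x=0 → posterior Dirichlet(12/5, 13/2, 10, 11/3, 19/5)
obs 11: x=3 → posterior Dirichlet(12/5, 13/2, 10, 14/3, 19/5)
obs 12: x=2 → posterior Dirichlet(12/5, 13/2, 11, 14/3, 19/5)
obs 13: x=0 → posterior Dirichlet(17/5, 13/2, 11, 14/3, 19/5)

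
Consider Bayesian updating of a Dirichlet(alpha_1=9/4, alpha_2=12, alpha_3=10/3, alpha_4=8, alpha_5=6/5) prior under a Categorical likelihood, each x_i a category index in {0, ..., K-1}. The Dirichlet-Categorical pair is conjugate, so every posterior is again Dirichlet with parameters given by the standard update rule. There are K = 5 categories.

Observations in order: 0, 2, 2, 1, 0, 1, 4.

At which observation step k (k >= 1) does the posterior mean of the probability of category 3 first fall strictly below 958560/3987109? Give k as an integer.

k = 7

obs 1: x=0 → posterior Dirichlet(13/4, 12, 10/3, 8, 6/5)
obs 2: x=2 → posterior Dirichlet(13/4, 12, 13/3, 8, 6/5)
obs 3: x=2 → posterior Dirichlet(13/4, 12, 16/3, 8, 6/5)
obs 4: x=1 → posterior Dirichlet(13/4, 13, 16/3, 8, 6/5)
obs 5: x=0 → posterior Dirichlet(17/4, 13, 16/3, 8, 6/5)
obs 6: x=1 → posterior Dirichlet(17/4, 14, 16/3, 8, 6/5)
obs 7: x=4 → posterior Dirichlet(17/4, 14, 16/3, 8, 11/5)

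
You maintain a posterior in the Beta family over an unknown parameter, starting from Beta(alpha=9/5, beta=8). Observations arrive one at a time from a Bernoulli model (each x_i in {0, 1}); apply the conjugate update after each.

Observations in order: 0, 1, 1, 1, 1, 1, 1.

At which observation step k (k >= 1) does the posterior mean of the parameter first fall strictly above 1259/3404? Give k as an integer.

obs 1: x=0 → posterior Beta(9/5, 9)
obs 2: x=1 → posterior Beta(14/5, 9)
obs 3: x=1 → posterior Beta(19/5, 9)
obs 4: x=1 → posterior Beta(24/5, 9)
obs 5: x=1 → posterior Beta(29/5, 9)
obs 6: x=1 → posterior Beta(34/5, 9)
obs 7: x=1 → posterior Beta(39/5, 9)

k = 5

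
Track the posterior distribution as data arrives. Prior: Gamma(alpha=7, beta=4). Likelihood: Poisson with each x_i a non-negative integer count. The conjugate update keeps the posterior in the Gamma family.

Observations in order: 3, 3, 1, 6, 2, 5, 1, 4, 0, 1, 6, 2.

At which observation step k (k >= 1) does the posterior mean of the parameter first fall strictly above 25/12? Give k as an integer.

obs 1: x=3 → posterior Gamma(10, 5)
obs 2: x=3 → posterior Gamma(13, 6)
obs 3: x=1 → posterior Gamma(14, 7)
obs 4: x=6 → posterior Gamma(20, 8)
obs 5: x=2 → posterior Gamma(22, 9)
obs 6: x=5 → posterior Gamma(27, 10)
obs 7: x=1 → posterior Gamma(28, 11)
obs 8: x=4 → posterior Gamma(32, 12)
obs 9: x=0 → posterior Gamma(32, 13)
obs 10: x=1 → posterior Gamma(33, 14)
obs 11: x=6 → posterior Gamma(39, 15)
obs 12: x=2 → posterior Gamma(41, 16)

k = 2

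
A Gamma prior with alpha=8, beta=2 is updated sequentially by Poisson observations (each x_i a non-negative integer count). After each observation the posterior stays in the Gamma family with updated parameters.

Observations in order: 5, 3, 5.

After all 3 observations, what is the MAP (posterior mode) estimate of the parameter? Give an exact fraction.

obs 1: x=5 → posterior Gamma(13, 3)
obs 2: x=3 → posterior Gamma(16, 4)
obs 3: x=5 → posterior Gamma(21, 5)

4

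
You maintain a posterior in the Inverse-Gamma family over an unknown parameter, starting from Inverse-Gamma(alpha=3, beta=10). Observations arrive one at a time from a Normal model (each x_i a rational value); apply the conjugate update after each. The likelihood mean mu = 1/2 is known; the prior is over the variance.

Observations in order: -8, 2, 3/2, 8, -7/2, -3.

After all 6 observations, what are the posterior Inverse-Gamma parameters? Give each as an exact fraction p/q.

obs 1: x=-8 → posterior Inverse-Gamma(7/2, 369/8)
obs 2: x=2 → posterior Inverse-Gamma(4, 189/4)
obs 3: x=3/2 → posterior Inverse-Gamma(9/2, 191/4)
obs 4: x=8 → posterior Inverse-Gamma(5, 607/8)
obs 5: x=-7/2 → posterior Inverse-Gamma(11/2, 671/8)
obs 6: x=-3 → posterior Inverse-Gamma(6, 90)

alpha=6, beta=90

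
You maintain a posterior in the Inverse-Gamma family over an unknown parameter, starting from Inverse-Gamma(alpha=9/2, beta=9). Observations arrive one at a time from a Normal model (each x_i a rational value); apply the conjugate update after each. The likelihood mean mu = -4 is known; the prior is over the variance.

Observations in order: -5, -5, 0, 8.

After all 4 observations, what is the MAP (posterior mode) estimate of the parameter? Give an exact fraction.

12

obs 1: x=-5 → posterior Inverse-Gamma(5, 19/2)
obs 2: x=-5 → posterior Inverse-Gamma(11/2, 10)
obs 3: x=0 → posterior Inverse-Gamma(6, 18)
obs 4: x=8 → posterior Inverse-Gamma(13/2, 90)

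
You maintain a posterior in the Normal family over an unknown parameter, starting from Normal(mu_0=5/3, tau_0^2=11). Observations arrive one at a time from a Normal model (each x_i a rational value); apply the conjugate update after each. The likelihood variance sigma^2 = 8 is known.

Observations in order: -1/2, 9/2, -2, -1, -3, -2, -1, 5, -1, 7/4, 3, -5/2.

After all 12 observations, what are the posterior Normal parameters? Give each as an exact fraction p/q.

obs 1: x=-1/2 → posterior Normal(47/114, 88/19)
obs 2: x=9/2 → posterior Normal(86/45, 44/15)
obs 3: x=-2 → posterior Normal(106/123, 88/41)
obs 4: x=-1 → posterior Normal(73/156, 22/13)
obs 5: x=-3 → posterior Normal(-26/189, 88/63)
obs 6: x=-2 → posterior Normal(-46/111, 44/37)
obs 7: x=-1 → posterior Normal(-25/51, 88/85)
obs 8: x=5 → posterior Normal(5/36, 11/12)
obs 9: x=-1 → posterior Normal(7/321, 88/107)
obs 10: x=7/4 → posterior Normal(259/1416, 44/59)
obs 11: x=3 → posterior Normal(655/1548, 88/129)
obs 12: x=-5/2 → posterior Normal(65/336, 22/35)

mu_0=65/336, tau_0^2=22/35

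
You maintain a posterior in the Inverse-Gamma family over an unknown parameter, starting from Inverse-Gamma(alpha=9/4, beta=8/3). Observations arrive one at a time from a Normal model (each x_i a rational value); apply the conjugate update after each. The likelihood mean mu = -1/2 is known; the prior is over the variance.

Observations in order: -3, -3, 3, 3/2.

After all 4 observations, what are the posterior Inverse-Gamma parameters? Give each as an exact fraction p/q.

alpha=17/4, beta=409/24

obs 1: x=-3 → posterior Inverse-Gamma(11/4, 139/24)
obs 2: x=-3 → posterior Inverse-Gamma(13/4, 107/12)
obs 3: x=3 → posterior Inverse-Gamma(15/4, 361/24)
obs 4: x=3/2 → posterior Inverse-Gamma(17/4, 409/24)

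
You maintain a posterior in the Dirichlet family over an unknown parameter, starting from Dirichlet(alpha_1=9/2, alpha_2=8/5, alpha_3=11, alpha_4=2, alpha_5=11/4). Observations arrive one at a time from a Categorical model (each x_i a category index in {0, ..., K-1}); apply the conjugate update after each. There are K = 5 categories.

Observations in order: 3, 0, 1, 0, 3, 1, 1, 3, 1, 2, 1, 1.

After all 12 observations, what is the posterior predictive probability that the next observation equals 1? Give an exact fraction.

152/677

obs 1: x=3 → posterior Dirichlet(9/2, 8/5, 11, 3, 11/4)
obs 2: x=0 → posterior Dirichlet(11/2, 8/5, 11, 3, 11/4)
obs 3: x=1 → posterior Dirichlet(11/2, 13/5, 11, 3, 11/4)
obs 4: x=0 → posterior Dirichlet(13/2, 13/5, 11, 3, 11/4)
obs 5: x=3 → posterior Dirichlet(13/2, 13/5, 11, 4, 11/4)
obs 6: x=1 → posterior Dirichlet(13/2, 18/5, 11, 4, 11/4)
obs 7: x=1 → posterior Dirichlet(13/2, 23/5, 11, 4, 11/4)
obs 8: x=3 → posterior Dirichlet(13/2, 23/5, 11, 5, 11/4)
obs 9: x=1 → posterior Dirichlet(13/2, 28/5, 11, 5, 11/4)
obs 10: x=2 → posterior Dirichlet(13/2, 28/5, 12, 5, 11/4)
obs 11: x=1 → posterior Dirichlet(13/2, 33/5, 12, 5, 11/4)
obs 12: x=1 → posterior Dirichlet(13/2, 38/5, 12, 5, 11/4)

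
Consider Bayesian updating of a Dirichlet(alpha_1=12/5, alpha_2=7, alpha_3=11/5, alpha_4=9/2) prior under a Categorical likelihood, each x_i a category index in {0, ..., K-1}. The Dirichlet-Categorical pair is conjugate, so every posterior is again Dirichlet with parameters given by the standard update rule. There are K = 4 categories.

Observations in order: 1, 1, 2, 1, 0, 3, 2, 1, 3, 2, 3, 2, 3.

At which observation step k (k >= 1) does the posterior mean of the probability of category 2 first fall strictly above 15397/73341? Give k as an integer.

k = 12

obs 1: x=1 → posterior Dirichlet(12/5, 8, 11/5, 9/2)
obs 2: x=1 → posterior Dirichlet(12/5, 9, 11/5, 9/2)
obs 3: x=2 → posterior Dirichlet(12/5, 9, 16/5, 9/2)
obs 4: x=1 → posterior Dirichlet(12/5, 10, 16/5, 9/2)
obs 5: x=0 → posterior Dirichlet(17/5, 10, 16/5, 9/2)
obs 6: x=3 → posterior Dirichlet(17/5, 10, 16/5, 11/2)
obs 7: x=2 → posterior Dirichlet(17/5, 10, 21/5, 11/2)
obs 8: x=1 → posterior Dirichlet(17/5, 11, 21/5, 11/2)
obs 9: x=3 → posterior Dirichlet(17/5, 11, 21/5, 13/2)
obs 10: x=2 → posterior Dirichlet(17/5, 11, 26/5, 13/2)
obs 11: x=3 → posterior Dirichlet(17/5, 11, 26/5, 15/2)
obs 12: x=2 → posterior Dirichlet(17/5, 11, 31/5, 15/2)
obs 13: x=3 → posterior Dirichlet(17/5, 11, 31/5, 17/2)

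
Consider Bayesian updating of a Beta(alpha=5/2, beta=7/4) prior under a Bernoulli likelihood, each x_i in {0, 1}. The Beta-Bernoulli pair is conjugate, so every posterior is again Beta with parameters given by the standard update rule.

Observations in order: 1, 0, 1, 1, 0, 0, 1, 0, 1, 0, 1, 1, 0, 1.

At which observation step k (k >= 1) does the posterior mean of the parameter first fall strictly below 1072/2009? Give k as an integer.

k = 8

obs 1: x=1 → posterior Beta(7/2, 7/4)
obs 2: x=0 → posterior Beta(7/2, 11/4)
obs 3: x=1 → posterior Beta(9/2, 11/4)
obs 4: x=1 → posterior Beta(11/2, 11/4)
obs 5: x=0 → posterior Beta(11/2, 15/4)
obs 6: x=0 → posterior Beta(11/2, 19/4)
obs 7: x=1 → posterior Beta(13/2, 19/4)
obs 8: x=0 → posterior Beta(13/2, 23/4)
obs 9: x=1 → posterior Beta(15/2, 23/4)
obs 10: x=0 → posterior Beta(15/2, 27/4)
obs 11: x=1 → posterior Beta(17/2, 27/4)
obs 12: x=1 → posterior Beta(19/2, 27/4)
obs 13: x=0 → posterior Beta(19/2, 31/4)
obs 14: x=1 → posterior Beta(21/2, 31/4)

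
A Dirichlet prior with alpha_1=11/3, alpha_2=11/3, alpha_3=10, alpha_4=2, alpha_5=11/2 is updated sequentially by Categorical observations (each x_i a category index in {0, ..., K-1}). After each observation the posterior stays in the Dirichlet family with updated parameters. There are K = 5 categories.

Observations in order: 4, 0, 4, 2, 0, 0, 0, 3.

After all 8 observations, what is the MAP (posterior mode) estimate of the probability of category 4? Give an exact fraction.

39/167

obs 1: x=4 → posterior Dirichlet(11/3, 11/3, 10, 2, 13/2)
obs 2: x=0 → posterior Dirichlet(14/3, 11/3, 10, 2, 13/2)
obs 3: x=4 → posterior Dirichlet(14/3, 11/3, 10, 2, 15/2)
obs 4: x=2 → posterior Dirichlet(14/3, 11/3, 11, 2, 15/2)
obs 5: x=0 → posterior Dirichlet(17/3, 11/3, 11, 2, 15/2)
obs 6: x=0 → posterior Dirichlet(20/3, 11/3, 11, 2, 15/2)
obs 7: x=0 → posterior Dirichlet(23/3, 11/3, 11, 2, 15/2)
obs 8: x=3 → posterior Dirichlet(23/3, 11/3, 11, 3, 15/2)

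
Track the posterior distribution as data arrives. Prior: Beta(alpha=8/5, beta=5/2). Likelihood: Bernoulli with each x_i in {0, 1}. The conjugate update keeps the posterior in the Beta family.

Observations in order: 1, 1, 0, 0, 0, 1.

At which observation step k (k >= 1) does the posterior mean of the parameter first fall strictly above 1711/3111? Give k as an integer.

obs 1: x=1 → posterior Beta(13/5, 5/2)
obs 2: x=1 → posterior Beta(18/5, 5/2)
obs 3: x=0 → posterior Beta(18/5, 7/2)
obs 4: x=0 → posterior Beta(18/5, 9/2)
obs 5: x=0 → posterior Beta(18/5, 11/2)
obs 6: x=1 → posterior Beta(23/5, 11/2)

k = 2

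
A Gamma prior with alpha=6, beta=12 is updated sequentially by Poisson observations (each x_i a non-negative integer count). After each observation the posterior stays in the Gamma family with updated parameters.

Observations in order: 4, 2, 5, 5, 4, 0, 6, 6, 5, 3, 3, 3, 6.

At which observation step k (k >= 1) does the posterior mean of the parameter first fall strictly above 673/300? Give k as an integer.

obs 1: x=4 → posterior Gamma(10, 13)
obs 2: x=2 → posterior Gamma(12, 14)
obs 3: x=5 → posterior Gamma(17, 15)
obs 4: x=5 → posterior Gamma(22, 16)
obs 5: x=4 → posterior Gamma(26, 17)
obs 6: x=0 → posterior Gamma(26, 18)
obs 7: x=6 → posterior Gamma(32, 19)
obs 8: x=6 → posterior Gamma(38, 20)
obs 9: x=5 → posterior Gamma(43, 21)
obs 10: x=3 → posterior Gamma(46, 22)
obs 11: x=3 → posterior Gamma(49, 23)
obs 12: x=3 → posterior Gamma(52, 24)
obs 13: x=6 → posterior Gamma(58, 25)

k = 13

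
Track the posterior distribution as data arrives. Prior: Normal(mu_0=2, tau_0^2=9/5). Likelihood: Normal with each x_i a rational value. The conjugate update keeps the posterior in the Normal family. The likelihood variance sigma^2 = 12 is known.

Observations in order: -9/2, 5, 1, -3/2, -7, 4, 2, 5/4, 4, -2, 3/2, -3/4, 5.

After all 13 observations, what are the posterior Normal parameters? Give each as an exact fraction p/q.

obs 1: x=-9/2 → posterior Normal(53/46, 36/23)
obs 2: x=5 → posterior Normal(83/52, 18/13)
obs 3: x=1 → posterior Normal(89/58, 36/29)
obs 4: x=-3/2 → posterior Normal(5/4, 9/8)
obs 5: x=-7 → posterior Normal(19/35, 36/35)
obs 6: x=4 → posterior Normal(31/38, 18/19)
obs 7: x=2 → posterior Normal(37/41, 36/41)
obs 8: x=5/4 → posterior Normal(163/176, 9/11)
obs 9: x=4 → posterior Normal(211/188, 36/47)
obs 10: x=-2 → posterior Normal(187/200, 18/25)
obs 11: x=3/2 → posterior Normal(205/212, 36/53)
obs 12: x=-3/4 → posterior Normal(7/8, 9/14)
obs 13: x=5 → posterior Normal(64/59, 36/59)

mu_0=64/59, tau_0^2=36/59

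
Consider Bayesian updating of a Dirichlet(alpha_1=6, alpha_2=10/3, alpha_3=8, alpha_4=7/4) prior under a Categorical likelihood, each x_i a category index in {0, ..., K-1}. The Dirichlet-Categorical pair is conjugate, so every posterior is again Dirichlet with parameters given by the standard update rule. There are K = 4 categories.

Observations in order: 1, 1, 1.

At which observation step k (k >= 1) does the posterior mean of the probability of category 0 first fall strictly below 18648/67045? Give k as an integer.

k = 3

obs 1: x=1 → posterior Dirichlet(6, 13/3, 8, 7/4)
obs 2: x=1 → posterior Dirichlet(6, 16/3, 8, 7/4)
obs 3: x=1 → posterior Dirichlet(6, 19/3, 8, 7/4)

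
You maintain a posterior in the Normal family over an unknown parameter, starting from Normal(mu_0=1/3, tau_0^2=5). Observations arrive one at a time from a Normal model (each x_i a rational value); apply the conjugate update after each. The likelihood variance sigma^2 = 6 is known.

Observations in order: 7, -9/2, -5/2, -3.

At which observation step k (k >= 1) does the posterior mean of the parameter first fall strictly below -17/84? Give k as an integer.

k = 4

obs 1: x=7 → posterior Normal(37/11, 30/11)
obs 2: x=-9/2 → posterior Normal(29/32, 15/8)
obs 3: x=-5/2 → posterior Normal(2/21, 10/7)
obs 4: x=-3 → posterior Normal(-1/2, 15/13)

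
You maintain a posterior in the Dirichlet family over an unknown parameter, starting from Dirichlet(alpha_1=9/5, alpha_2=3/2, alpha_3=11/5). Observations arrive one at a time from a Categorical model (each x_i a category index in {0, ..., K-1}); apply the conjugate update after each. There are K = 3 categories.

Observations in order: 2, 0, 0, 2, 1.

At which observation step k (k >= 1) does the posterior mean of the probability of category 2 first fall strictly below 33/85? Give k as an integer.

obs 1: x=2 → posterior Dirichlet(9/5, 3/2, 16/5)
obs 2: x=0 → posterior Dirichlet(14/5, 3/2, 16/5)
obs 3: x=0 → posterior Dirichlet(19/5, 3/2, 16/5)
obs 4: x=2 → posterior Dirichlet(19/5, 3/2, 21/5)
obs 5: x=1 → posterior Dirichlet(19/5, 5/2, 21/5)

k = 3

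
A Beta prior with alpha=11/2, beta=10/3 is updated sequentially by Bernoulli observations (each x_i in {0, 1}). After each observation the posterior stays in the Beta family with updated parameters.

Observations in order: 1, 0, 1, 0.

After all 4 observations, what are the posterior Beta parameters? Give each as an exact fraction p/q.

alpha=15/2, beta=16/3

obs 1: x=1 → posterior Beta(13/2, 10/3)
obs 2: x=0 → posterior Beta(13/2, 13/3)
obs 3: x=1 → posterior Beta(15/2, 13/3)
obs 4: x=0 → posterior Beta(15/2, 16/3)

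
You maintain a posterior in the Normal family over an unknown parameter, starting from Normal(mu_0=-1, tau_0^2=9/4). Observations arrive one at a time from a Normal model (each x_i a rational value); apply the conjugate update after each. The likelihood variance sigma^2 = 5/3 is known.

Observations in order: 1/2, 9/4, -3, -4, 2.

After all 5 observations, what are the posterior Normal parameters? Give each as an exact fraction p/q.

obs 1: x=1/2 → posterior Normal(-13/94, 45/47)
obs 2: x=9/4 → posterior Normal(217/296, 45/74)
obs 3: x=-3 → posterior Normal(-107/404, 45/101)
obs 4: x=-4 → posterior Normal(-539/512, 45/128)
obs 5: x=2 → posterior Normal(-323/620, 9/31)

mu_0=-323/620, tau_0^2=9/31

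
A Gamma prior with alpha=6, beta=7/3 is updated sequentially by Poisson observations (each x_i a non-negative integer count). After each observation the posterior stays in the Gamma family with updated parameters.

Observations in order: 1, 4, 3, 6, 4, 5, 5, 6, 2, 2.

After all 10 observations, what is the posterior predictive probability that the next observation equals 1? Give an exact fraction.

obs 1: x=1 → posterior Gamma(7, 10/3)
obs 2: x=4 → posterior Gamma(11, 13/3)
obs 3: x=3 → posterior Gamma(14, 16/3)
obs 4: x=6 → posterior Gamma(20, 19/3)
obs 5: x=4 → posterior Gamma(24, 22/3)
obs 6: x=5 → posterior Gamma(29, 25/3)
obs 7: x=5 → posterior Gamma(34, 28/3)
obs 8: x=6 → posterior Gamma(40, 31/3)
obs 9: x=2 → posterior Gamma(42, 34/3)
obs 10: x=2 → posterior Gamma(44, 37/3)

33066619566556287476040186707331933327328059314006931535014055028704113/309485009821345068724781056000000000000000000000000000000000000000000000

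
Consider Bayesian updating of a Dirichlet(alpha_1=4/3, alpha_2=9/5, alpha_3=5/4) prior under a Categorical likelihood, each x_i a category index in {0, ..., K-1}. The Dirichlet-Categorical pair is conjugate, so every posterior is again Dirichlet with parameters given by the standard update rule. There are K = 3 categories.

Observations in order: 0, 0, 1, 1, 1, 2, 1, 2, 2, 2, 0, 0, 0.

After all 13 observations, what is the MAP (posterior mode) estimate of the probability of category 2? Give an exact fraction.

obs 1: x=0 → posterior Dirichlet(7/3, 9/5, 5/4)
obs 2: x=0 → posterior Dirichlet(10/3, 9/5, 5/4)
obs 3: x=1 → posterior Dirichlet(10/3, 14/5, 5/4)
obs 4: x=1 → posterior Dirichlet(10/3, 19/5, 5/4)
obs 5: x=1 → posterior Dirichlet(10/3, 24/5, 5/4)
obs 6: x=2 → posterior Dirichlet(10/3, 24/5, 9/4)
obs 7: x=1 → posterior Dirichlet(10/3, 29/5, 9/4)
obs 8: x=2 → posterior Dirichlet(10/3, 29/5, 13/4)
obs 9: x=2 → posterior Dirichlet(10/3, 29/5, 17/4)
obs 10: x=2 → posterior Dirichlet(10/3, 29/5, 21/4)
obs 11: x=0 → posterior Dirichlet(13/3, 29/5, 21/4)
obs 12: x=0 → posterior Dirichlet(16/3, 29/5, 21/4)
obs 13: x=0 → posterior Dirichlet(19/3, 29/5, 21/4)

255/863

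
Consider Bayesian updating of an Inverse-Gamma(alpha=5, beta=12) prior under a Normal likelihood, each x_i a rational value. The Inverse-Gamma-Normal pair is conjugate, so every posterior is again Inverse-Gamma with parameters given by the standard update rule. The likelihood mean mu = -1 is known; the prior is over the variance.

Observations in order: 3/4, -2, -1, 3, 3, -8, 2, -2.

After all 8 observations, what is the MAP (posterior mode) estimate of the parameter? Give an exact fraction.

381/64

obs 1: x=3/4 → posterior Inverse-Gamma(11/2, 433/32)
obs 2: x=-2 → posterior Inverse-Gamma(6, 449/32)
obs 3: x=-1 → posterior Inverse-Gamma(13/2, 449/32)
obs 4: x=3 → posterior Inverse-Gamma(7, 705/32)
obs 5: x=3 → posterior Inverse-Gamma(15/2, 961/32)
obs 6: x=-8 → posterior Inverse-Gamma(8, 1745/32)
obs 7: x=2 → posterior Inverse-Gamma(17/2, 1889/32)
obs 8: x=-2 → posterior Inverse-Gamma(9, 1905/32)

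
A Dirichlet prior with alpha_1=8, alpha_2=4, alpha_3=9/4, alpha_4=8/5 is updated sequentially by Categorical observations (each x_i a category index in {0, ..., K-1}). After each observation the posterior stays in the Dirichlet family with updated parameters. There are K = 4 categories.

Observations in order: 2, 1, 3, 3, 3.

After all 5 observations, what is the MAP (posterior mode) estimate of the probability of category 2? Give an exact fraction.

obs 1: x=2 → posterior Dirichlet(8, 4, 13/4, 8/5)
obs 2: x=1 → posterior Dirichlet(8, 5, 13/4, 8/5)
obs 3: x=3 → posterior Dirichlet(8, 5, 13/4, 13/5)
obs 4: x=3 → posterior Dirichlet(8, 5, 13/4, 18/5)
obs 5: x=3 → posterior Dirichlet(8, 5, 13/4, 23/5)

45/337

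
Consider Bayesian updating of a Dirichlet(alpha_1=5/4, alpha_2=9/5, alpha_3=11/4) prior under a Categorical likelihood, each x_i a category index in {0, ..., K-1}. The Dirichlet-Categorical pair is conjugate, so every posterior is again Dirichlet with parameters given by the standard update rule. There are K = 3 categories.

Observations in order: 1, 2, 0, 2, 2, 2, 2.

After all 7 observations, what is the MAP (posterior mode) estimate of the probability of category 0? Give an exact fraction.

obs 1: x=1 → posterior Dirichlet(5/4, 14/5, 11/4)
obs 2: x=2 → posterior Dirichlet(5/4, 14/5, 15/4)
obs 3: x=0 → posterior Dirichlet(9/4, 14/5, 15/4)
obs 4: x=2 → posterior Dirichlet(9/4, 14/5, 19/4)
obs 5: x=2 → posterior Dirichlet(9/4, 14/5, 23/4)
obs 6: x=2 → posterior Dirichlet(9/4, 14/5, 27/4)
obs 7: x=2 → posterior Dirichlet(9/4, 14/5, 31/4)

25/196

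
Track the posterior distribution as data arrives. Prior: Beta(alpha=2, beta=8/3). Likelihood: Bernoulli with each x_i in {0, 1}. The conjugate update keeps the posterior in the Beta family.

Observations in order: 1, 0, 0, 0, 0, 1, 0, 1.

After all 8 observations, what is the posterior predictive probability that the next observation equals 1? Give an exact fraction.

15/38

obs 1: x=1 → posterior Beta(3, 8/3)
obs 2: x=0 → posterior Beta(3, 11/3)
obs 3: x=0 → posterior Beta(3, 14/3)
obs 4: x=0 → posterior Beta(3, 17/3)
obs 5: x=0 → posterior Beta(3, 20/3)
obs 6: x=1 → posterior Beta(4, 20/3)
obs 7: x=0 → posterior Beta(4, 23/3)
obs 8: x=1 → posterior Beta(5, 23/3)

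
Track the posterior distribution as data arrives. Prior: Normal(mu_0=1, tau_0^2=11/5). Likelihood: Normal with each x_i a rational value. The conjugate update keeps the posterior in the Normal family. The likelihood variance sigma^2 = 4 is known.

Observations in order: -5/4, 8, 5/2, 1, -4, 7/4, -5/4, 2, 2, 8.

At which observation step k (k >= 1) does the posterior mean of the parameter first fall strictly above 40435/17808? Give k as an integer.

k = 3

obs 1: x=-5/4 → posterior Normal(25/124, 44/31)
obs 2: x=8 → posterior Normal(377/168, 22/21)
obs 3: x=5/2 → posterior Normal(487/212, 44/53)
obs 4: x=1 → posterior Normal(531/256, 11/16)
obs 5: x=-4 → posterior Normal(71/60, 44/75)
obs 6: x=7/4 → posterior Normal(54/43, 22/43)
obs 7: x=-5/4 → posterior Normal(377/388, 44/97)
obs 8: x=2 → posterior Normal(155/144, 11/27)
obs 9: x=2 → posterior Normal(79/68, 44/119)
obs 10: x=8 → posterior Normal(181/104, 22/65)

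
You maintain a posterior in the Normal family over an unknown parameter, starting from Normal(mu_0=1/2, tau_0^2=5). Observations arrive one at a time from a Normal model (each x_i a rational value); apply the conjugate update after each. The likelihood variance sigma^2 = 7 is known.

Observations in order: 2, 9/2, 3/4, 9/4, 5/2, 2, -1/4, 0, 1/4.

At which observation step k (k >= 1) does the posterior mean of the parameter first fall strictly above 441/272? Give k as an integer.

k = 2

obs 1: x=2 → posterior Normal(9/8, 35/12)
obs 2: x=9/2 → posterior Normal(36/17, 35/17)
obs 3: x=3/4 → posterior Normal(159/88, 35/22)
obs 4: x=9/4 → posterior Normal(17/9, 35/27)
obs 5: x=5/2 → posterior Normal(127/64, 35/32)
obs 6: x=2 → posterior Normal(147/74, 35/37)
obs 7: x=-1/4 → posterior Normal(289/168, 5/6)
obs 8: x=0 → posterior Normal(289/188, 35/47)
obs 9: x=1/4 → posterior Normal(147/104, 35/52)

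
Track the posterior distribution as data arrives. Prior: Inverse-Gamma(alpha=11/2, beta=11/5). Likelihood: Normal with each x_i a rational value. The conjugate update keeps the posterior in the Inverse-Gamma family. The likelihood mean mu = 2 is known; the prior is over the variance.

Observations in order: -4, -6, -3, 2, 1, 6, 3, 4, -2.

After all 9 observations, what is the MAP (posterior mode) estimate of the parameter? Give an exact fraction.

obs 1: x=-4 → posterior Inverse-Gamma(6, 101/5)
obs 2: x=-6 → posterior Inverse-Gamma(13/2, 261/5)
obs 3: x=-3 → posterior Inverse-Gamma(7, 647/10)
obs 4: x=2 → posterior Inverse-Gamma(15/2, 647/10)
obs 5: x=1 → posterior Inverse-Gamma(8, 326/5)
obs 6: x=6 → posterior Inverse-Gamma(17/2, 366/5)
obs 7: x=3 → posterior Inverse-Gamma(9, 737/10)
obs 8: x=4 → posterior Inverse-Gamma(19/2, 757/10)
obs 9: x=-2 → posterior Inverse-Gamma(10, 837/10)

837/110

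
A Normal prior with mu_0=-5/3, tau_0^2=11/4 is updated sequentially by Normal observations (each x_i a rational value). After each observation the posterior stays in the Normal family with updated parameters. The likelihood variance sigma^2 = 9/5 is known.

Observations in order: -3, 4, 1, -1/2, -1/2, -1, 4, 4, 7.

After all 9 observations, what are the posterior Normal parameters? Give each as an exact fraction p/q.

obs 1: x=-3 → posterior Normal(-225/91, 99/91)
obs 2: x=4 → posterior Normal(-5/146, 99/146)
obs 3: x=1 → posterior Normal(50/201, 33/67)
obs 4: x=-1/2 → posterior Normal(45/512, 99/256)
obs 5: x=-1/2 → posterior Normal(-5/311, 99/311)
obs 6: x=-1 → posterior Normal(-10/61, 33/122)
obs 7: x=4 → posterior Normal(160/421, 99/421)
obs 8: x=4 → posterior Normal(95/119, 99/476)
obs 9: x=7 → posterior Normal(85/59, 11/59)

mu_0=85/59, tau_0^2=11/59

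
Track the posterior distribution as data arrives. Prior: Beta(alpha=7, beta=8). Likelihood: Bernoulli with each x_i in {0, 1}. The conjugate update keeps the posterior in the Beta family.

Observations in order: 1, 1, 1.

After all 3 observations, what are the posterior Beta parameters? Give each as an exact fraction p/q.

alpha=10, beta=8

obs 1: x=1 → posterior Beta(8, 8)
obs 2: x=1 → posterior Beta(9, 8)
obs 3: x=1 → posterior Beta(10, 8)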